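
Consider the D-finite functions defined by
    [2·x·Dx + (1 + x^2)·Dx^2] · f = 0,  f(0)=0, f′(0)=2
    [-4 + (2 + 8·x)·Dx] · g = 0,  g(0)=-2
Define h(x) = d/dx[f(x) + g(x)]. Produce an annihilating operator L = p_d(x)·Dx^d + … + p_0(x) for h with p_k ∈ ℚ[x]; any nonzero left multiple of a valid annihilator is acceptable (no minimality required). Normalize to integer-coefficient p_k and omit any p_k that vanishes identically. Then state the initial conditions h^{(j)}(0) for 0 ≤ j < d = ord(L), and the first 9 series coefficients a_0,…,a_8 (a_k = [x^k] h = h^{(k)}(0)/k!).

f: a_k = 0, 2, 0, -2/3, 0, 2/5, 0, -2/7, 0, …
g: a_k = -2, -4, 4, -8, 20, -56, 168, -528, 1716, …
f+g: L₀ = lclm(L_f,L_g), ord ≤ 2+1.
Derive L from L₀ (diff closure).
L = (-4 - 40·x + 12·x^2 + 24·x^3) + (-14 - 16·x - 50·x^2 + 48·x^3 + 84·x^4)·Dx + (-2 - 6·x + 12·x^2 + 18·x^3 + 14·x^4 + 24·x^5)·Dx^2  (order 2).
h: a_k = -2, 8, -26, 80, -278, 1008, -3698, 13728, -51478, …
ICs: h(0) = -2, h′(0) = 8.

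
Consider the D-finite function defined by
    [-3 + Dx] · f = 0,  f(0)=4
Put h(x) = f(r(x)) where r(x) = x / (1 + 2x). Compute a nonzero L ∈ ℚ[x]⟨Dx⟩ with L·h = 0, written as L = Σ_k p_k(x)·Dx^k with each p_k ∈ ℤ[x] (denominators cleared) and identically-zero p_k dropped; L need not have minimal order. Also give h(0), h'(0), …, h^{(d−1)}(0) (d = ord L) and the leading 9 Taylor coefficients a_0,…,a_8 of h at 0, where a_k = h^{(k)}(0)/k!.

f: a_k = 4, 12, 18, 18, 27/2, 81/10, 81/20, 243/140, 729/1120, …
f∘r: x↦r, Dx↦Dx/r' in L_f ⇒ L₀.
L = -3 + (1 + 4·x + 4·x^2)·Dx  (order 1).
h: a_k = 4, 12, -6, -6, 51/2, -519/10, 1581/20, -12441/140, 45417/1120, …
ICs: h(0) = 4.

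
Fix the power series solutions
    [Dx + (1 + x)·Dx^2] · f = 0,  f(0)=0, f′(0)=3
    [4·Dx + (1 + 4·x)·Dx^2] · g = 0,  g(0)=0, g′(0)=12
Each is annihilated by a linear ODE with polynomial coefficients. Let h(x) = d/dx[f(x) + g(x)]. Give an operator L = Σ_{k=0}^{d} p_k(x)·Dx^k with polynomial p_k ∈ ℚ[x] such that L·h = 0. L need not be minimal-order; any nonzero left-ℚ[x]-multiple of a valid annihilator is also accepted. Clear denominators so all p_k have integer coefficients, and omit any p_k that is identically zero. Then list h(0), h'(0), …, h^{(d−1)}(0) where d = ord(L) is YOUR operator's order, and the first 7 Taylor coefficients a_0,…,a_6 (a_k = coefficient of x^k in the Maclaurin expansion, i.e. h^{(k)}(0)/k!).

L = 8 + (10 + 16·x)·Dx + (1 + 5·x + 4·x^2)·Dx^2  (order 2).
h: a_k = 15, -51, 195, -771, 3075, -12291, 49155, …
ICs: h(0) = 15, h′(0) = -51.

f: a_k = 0, 3, -3/2, 1, -3/4, 3/5, -1/2, …
g: a_k = 0, 12, -24, 64, -192, 3072/5, -2048, …
h₀=f+g: left-lcm gives L₀, ord ≤ 4.
Differentiate: ansatz ord ≤ ord L₀ ⇒ L.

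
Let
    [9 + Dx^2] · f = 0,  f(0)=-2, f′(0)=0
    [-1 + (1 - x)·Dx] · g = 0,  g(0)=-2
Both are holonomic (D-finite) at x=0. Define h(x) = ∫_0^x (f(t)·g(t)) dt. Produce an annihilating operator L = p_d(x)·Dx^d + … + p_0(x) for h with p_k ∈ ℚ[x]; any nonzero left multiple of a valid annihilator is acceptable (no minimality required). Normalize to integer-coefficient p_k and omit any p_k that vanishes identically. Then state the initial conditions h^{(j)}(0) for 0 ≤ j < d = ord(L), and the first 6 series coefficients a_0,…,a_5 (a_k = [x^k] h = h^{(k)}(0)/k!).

L = (-9 + 9·x)·Dx + 2·Dx^2 + (-1 + x)·Dx^3  (order 3).
h: a_k = 0, 4, 2, -14/3, -7/2, -1/10, …
ICs: h(0) = 0, h′(0) = 4, h′′(0) = 4.

f: a_k = -2, 0, 9, 0, -27/4, 0, …
g: a_k = -2, -2, -2, -2, -2, -2, …
Product ⇒ symmetric product L₀, ord ≤ 2.
h=∫₀ˣh₀: take L = L₀·Dx.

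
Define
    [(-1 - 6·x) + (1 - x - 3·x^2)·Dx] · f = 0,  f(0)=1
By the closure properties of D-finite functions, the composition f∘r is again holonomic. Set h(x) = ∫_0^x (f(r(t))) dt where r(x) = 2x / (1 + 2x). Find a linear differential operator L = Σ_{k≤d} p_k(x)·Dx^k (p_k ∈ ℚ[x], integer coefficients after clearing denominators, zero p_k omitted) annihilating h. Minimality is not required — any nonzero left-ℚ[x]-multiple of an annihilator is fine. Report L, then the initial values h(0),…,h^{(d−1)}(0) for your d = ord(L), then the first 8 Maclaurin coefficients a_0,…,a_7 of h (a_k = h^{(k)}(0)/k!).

L = (2 + 28·x)·Dx + (-1 - 4·x + 8·x^2 + 24·x^3)·Dx^2  (order 2).
h: a_k = 0, 1, 1, 4, 0, 144/5, -48, 2304/7, …
ICs: h(0) = 0, h′(0) = 1.

f: a_k = 1, 1, 4, 7, 19, 40, 97, 217, …
Substitute x→r, Dx→(1/r')Dx; clear ⇒ L₀.
∫: right-multiply L₀ by Dx.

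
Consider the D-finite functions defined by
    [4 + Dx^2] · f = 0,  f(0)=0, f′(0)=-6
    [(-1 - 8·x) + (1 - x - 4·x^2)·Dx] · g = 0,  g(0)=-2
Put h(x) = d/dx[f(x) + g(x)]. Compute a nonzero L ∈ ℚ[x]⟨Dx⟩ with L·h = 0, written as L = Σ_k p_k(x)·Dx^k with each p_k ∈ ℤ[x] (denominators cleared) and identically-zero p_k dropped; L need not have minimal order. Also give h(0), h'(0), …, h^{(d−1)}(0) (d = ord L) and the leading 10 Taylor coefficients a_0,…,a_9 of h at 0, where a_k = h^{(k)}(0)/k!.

L = (1472 + 8672·x + 38224·x^2 + 28480·x^3 + 58880·x^4 + 9216·x^5 + 12288·x^6) + (-116 - 892·x + 504·x^2 + 2312·x^3 + 5920·x^4 + 10368·x^5 + 3584·x^6 + 4096·x^7)·Dx + (368 + 2168·x + 9556·x^2 + 7120·x^3 + 14720·x^4 + 2304·x^5 + 3072·x^6)·Dx^2 + (-29 - 223·x + 126·x^2 + 578·x^3 + 1480·x^4 + 2592·x^5 + 896·x^6 + 1024·x^7)·Dx^3  (order 3).
h: a_k = -8, -20, -42, -232, -654, -2172, -92602/15, -18640, -5535814/105, -151780, …
ICs: h(0) = -8, h′(0) = -20, h′′(0) = -84.

f: a_k = 0, -6, 0, 4, 0, -4/5, 0, 8/105, 0, -4/945, …
g: a_k = -2, -2, -10, -18, -58, -130, -362, -882, -2330, -5858, …
h₀=f+g: left-lcm gives L₀, ord ≤ 3.
Differentiate: ansatz ord ≤ ord L₀ ⇒ L.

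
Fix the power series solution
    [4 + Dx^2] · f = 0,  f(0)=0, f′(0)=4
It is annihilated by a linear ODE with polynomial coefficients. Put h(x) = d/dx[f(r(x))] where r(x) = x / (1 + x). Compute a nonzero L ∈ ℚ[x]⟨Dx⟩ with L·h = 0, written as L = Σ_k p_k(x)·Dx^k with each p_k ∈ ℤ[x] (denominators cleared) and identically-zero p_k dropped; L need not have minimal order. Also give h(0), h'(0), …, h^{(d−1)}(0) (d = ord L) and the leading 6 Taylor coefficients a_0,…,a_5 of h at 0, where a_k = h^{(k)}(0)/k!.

L = (10 + 12·x + 6·x^2) + (6 + 18·x + 18·x^2 + 6·x^3)·Dx + (1 + 4·x + 6·x^2 + 4·x^3 + x^4)·Dx^2  (order 2).
h: a_k = 4, -8, 4, 16, -172/3, 120, …
ICs: h(0) = 4, h′(0) = -8.

f: a_k = 0, 4, 0, -8/3, 0, 8/15, …
h₀=f(r): pull back L_f along r ⇒ L₀.
h=h₀': d/dx-closure on L₀ ⇒ L.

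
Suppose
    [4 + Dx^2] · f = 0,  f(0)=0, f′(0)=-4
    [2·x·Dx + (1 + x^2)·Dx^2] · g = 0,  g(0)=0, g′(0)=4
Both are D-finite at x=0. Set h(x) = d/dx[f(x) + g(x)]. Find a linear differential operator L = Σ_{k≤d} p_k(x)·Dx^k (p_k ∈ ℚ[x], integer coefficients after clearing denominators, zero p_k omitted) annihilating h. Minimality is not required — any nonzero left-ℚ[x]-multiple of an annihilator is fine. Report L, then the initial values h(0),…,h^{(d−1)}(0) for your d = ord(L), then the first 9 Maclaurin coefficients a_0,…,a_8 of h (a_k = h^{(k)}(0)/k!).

L = (-32·x + 80·x^3 + 16·x^5) + (4 + 32·x^2 + 36·x^4 + 8·x^6)·Dx + (-8·x + 20·x^3 + 4·x^5)·Dx^2 + (1 + 8·x^2 + 9·x^4 + 2·x^6)·Dx^3  (order 3).
h: a_k = 0, 0, 4, 0, 4/3, 0, -164/45, 0, 1252/315, …
ICs: h(0) = 0, h′(0) = 0, h′′(0) = 8.

f: a_k = 0, -4, 0, 8/3, 0, -8/15, 0, 16/315, 0, …
g: a_k = 0, 4, 0, -4/3, 0, 4/5, 0, -4/7, 0, …
f+g: L₀ = lclm(L_f,L_g), ord ≤ 2+2.
h=h₀': d/dx-closure on L₀ ⇒ L.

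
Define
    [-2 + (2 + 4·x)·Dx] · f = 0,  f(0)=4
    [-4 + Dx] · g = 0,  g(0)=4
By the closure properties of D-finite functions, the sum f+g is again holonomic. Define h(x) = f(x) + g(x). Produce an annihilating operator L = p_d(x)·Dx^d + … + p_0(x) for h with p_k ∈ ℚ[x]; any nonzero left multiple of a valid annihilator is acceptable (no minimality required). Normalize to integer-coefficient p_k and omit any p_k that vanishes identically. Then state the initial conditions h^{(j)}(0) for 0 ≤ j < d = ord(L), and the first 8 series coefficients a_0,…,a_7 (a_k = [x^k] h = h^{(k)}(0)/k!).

L = (20 + 32·x) + (-17 - 64·x - 64·x^2)·Dx + (3 + 14·x + 16·x^2)·Dx^2  (order 2).
h: a_k = 8, 20, 30, 134/3, 241/6, 1129/30, 3151/180, 26779/1260, …
ICs: h(0) = 8, h′(0) = 20.

f: a_k = 4, 4, -2, 2, -5/2, 7/2, -21/4, 33/4, …
g: a_k = 4, 16, 32, 128/3, 128/3, 512/15, 1024/45, 4096/315, …
L₀ := lclm(L_f,L_g); ord L₀ ≤ 1+1.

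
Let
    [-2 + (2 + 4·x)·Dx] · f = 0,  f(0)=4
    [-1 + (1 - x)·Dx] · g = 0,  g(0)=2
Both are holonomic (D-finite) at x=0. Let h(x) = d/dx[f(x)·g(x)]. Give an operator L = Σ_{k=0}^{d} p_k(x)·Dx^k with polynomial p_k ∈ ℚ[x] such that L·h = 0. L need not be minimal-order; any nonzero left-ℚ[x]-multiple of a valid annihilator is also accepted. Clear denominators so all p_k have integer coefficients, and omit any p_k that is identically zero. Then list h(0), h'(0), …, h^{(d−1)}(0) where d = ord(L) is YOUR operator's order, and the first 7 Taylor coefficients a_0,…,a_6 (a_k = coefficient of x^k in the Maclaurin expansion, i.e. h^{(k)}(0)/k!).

f: a_k = 4, 4, -2, 2, -5/2, 7/2, -21/4, …
g: a_k = 2, 2, 2, 2, 2, 2, 2, …
f·g: L₀ = L_f ⊗_s L_g, ord ≤ 1·1.
h₀' ⇒ L via d/dx closure of L₀.
L = (3 + 12·x + 3·x^2) + (-2 - 3·x + 3·x^2 + 2·x^3)·Dx  (order 1).
h: a_k = 16, 24, 48, 44, 90, 45, 168, …
ICs: h(0) = 16.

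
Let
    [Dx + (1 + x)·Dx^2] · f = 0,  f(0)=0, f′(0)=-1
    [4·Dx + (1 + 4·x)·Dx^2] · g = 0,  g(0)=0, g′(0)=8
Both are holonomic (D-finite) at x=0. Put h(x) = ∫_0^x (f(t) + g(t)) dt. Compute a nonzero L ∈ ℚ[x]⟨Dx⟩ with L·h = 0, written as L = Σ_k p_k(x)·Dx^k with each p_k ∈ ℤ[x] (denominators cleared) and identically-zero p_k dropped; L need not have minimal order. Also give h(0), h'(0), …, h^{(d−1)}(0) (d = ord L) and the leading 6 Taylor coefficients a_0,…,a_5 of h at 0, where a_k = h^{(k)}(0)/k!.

f: a_k = 0, -1, 1/2, -1/3, 1/4, -1/5, …
g: a_k = 0, 8, -16, 128/3, -128, 2048/5, …
Sum ⇒ L₀ = lclm(L_f,L_g) in ℚ(x)⟨Dx⟩.
h=∫h₀ ⇒ L = L₀·Dx.
L = 8·Dx^2 + (10 + 16·x)·Dx^3 + (1 + 5·x + 4·x^2)·Dx^4  (order 4).
h: a_k = 0, 0, 7/2, -31/6, 127/12, -511/20, …
ICs: h(0) = 0, h′(0) = 0, h′′(0) = 7, h′′′(0) = -31.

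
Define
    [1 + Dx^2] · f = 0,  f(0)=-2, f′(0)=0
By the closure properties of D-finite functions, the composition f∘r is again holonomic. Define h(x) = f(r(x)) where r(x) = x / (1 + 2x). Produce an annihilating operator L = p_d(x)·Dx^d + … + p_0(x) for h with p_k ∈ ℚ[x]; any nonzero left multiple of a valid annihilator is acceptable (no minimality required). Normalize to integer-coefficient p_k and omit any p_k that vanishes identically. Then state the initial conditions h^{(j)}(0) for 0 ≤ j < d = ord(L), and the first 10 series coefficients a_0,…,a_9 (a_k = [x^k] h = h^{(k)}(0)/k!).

f: a_k = -2, 0, 1, 0, -1/12, 0, 1/360, 0, -1/20160, 0, …
h₀=f(r): pull back L_f along r ⇒ L₀.
L = 1 + (4 + 24·x + 48·x^2 + 32·x^3)·Dx + (1 + 8·x + 24·x^2 + 32·x^3 + 16·x^4)·Dx^2  (order 2).
h: a_k = -2, 0, 1, -4, 143/12, -94/3, 27601/360, -1787/10, 8095583/20160, -1103647/1260, …
ICs: h(0) = -2, h′(0) = 0.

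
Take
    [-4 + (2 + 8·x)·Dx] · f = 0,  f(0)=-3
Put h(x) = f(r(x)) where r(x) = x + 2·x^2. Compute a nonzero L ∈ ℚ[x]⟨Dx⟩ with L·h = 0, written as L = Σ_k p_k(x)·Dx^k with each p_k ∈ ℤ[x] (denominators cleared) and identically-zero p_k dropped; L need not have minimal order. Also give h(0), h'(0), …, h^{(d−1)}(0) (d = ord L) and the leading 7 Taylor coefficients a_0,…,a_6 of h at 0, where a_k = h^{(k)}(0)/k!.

L = (-2 - 8·x) + (1 + 4·x + 8·x^2)·Dx  (order 1).
h: a_k = -3, -6, -6, 12, -18, 12, 36, …
ICs: h(0) = -3.

f: a_k = -3, -6, 6, -12, 30, -84, 252, …
f∘r: x↦r, Dx↦Dx/r' in L_f ⇒ L₀.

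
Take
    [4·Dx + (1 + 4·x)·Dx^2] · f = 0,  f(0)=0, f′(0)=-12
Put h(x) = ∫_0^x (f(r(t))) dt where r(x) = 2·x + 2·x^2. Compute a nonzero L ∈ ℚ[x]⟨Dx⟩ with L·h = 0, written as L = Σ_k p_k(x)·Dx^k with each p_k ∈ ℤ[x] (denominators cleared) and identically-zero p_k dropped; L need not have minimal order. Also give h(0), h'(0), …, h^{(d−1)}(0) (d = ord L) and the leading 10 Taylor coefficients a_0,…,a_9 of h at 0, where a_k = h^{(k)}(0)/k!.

L = (6 + 16·x + 16·x^2)·Dx^2 + (1 + 10·x + 24·x^2 + 16·x^3)·Dx^3  (order 3).
h: a_k = 0, 0, -12, 24, -80, 1632/5, -7424/5, 50688/7, -259584/7, 590848/3, …
ICs: h(0) = 0, h′(0) = 0, h′′(0) = -24.

f: a_k = 0, -12, 24, -64, 192, -3072/5, 2048, -49152/7, 24576, -262144/3, …
L₀ from L_f via x↦r, Dx↦r'^{-1}Dx.
h=∫₀ˣh₀: take L = L₀·Dx.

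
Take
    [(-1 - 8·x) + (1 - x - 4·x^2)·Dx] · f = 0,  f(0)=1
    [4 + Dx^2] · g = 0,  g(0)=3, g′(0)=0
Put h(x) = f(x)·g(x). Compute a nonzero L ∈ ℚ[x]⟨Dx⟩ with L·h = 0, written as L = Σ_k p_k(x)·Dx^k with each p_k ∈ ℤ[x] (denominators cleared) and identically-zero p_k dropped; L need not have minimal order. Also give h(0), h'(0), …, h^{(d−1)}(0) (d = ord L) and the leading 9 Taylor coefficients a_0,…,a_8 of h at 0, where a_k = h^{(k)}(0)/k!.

L = (4 + 4·x + 16·x^2) + (2 + 16·x)·Dx + (-1 + x + 4·x^2)·Dx^2  (order 2).
h: a_k = 3, 3, 9, 21, 59, 143, 5681/15, 14261/15, 86299/35, …
ICs: h(0) = 3, h′(0) = 3.

f: a_k = 1, 1, 5, 9, 29, 65, 181, 441, 1165, …
g: a_k = 3, 0, -6, 0, 2, 0, -4/15, 0, 2/105, …
Sym-product of L_f,L_g gives L₀ (≤ ord 2).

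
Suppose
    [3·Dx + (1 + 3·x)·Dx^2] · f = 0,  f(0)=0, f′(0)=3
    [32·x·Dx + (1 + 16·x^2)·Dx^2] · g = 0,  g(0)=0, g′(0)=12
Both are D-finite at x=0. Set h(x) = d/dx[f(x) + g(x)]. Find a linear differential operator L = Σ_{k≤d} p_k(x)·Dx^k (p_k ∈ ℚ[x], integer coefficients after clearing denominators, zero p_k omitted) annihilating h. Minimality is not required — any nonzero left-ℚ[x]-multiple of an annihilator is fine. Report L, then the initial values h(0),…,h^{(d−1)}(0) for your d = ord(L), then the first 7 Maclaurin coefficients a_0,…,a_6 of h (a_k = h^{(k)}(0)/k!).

L = (-96 - 864·x + 4608·x^2 + 4608·x^3) + (-50 - 192·x + 672·x^2 + 9216·x^3 + 9216·x^4)·Dx + (-3 + 23·x + 96·x^2 + 512·x^3 + 2304·x^4 + 2304·x^5)·Dx^2  (order 2).
h: a_k = 15, -9, -165, -81, 3315, -729, -46965, …
ICs: h(0) = 15, h′(0) = -9.

f: a_k = 0, 3, -9/2, 9, -81/4, 243/5, -243/2, …
g: a_k = 0, 12, 0, -64, 0, 3072/5, 0, …
f+g: L₀ = lclm(L_f,L_g), ord ≤ 2+2.
h=h₀': d/dx-closure on L₀ ⇒ L.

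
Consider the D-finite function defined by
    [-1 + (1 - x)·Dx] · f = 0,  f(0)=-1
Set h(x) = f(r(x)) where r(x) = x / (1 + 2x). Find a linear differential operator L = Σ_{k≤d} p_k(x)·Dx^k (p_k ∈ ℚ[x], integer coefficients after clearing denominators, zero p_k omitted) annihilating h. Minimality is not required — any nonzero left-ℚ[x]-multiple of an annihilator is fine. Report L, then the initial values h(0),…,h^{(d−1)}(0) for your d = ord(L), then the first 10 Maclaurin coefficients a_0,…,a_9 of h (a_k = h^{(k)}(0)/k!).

L = -1 + (1 + 3·x + 2·x^2)·Dx  (order 1).
h: a_k = -1, -1, 1, -1, 1, -1, 1, -1, 1, -1, …
ICs: h(0) = -1.

f: a_k = -1, -1, -1, -1, -1, -1, -1, -1, -1, -1, …
f∘r: x↦r, Dx↦Dx/r' in L_f ⇒ L₀.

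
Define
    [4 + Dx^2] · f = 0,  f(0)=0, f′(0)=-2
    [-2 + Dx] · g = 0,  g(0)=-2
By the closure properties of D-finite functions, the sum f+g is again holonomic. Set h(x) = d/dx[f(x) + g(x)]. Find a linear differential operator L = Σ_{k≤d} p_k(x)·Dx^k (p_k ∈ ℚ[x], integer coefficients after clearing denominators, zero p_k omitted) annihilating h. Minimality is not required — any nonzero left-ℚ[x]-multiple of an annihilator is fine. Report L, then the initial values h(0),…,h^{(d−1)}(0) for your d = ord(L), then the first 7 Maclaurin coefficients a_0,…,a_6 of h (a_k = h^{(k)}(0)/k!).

f: a_k = 0, -2, 0, 4/3, 0, -4/15, 0, …
g: a_k = -2, -4, -4, -8/3, -4/3, -8/15, -8/45, …
Weyl lclm of L_f,L_g ⇒ L₀ (ord ≤ 3).
Differentiate: ansatz ord ≤ ord L₀ ⇒ L.
L = 8 - 4·Dx + 2·Dx^2 - Dx^3  (order 3).
h: a_k = -6, -8, -4, -16/3, -4, -16/15, -8/45, …
ICs: h(0) = -6, h′(0) = -8, h′′(0) = -8.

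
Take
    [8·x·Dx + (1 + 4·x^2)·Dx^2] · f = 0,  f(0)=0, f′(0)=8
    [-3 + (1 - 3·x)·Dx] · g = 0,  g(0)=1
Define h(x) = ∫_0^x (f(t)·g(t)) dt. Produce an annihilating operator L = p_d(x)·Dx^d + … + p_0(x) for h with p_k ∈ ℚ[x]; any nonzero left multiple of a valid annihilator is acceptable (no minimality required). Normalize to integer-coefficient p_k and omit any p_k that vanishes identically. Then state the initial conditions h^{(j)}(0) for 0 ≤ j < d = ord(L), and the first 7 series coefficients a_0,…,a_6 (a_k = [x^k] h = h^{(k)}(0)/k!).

f: a_k = 0, 8, 0, -32/3, 0, 128/5, 0, …
g: a_k = 1, 3, 9, 27, 81, 243, 729, …
L₀ := L_f ⊗_s L_g (sym. prod.), ord ≤ 2.
∫: right-multiply L₀ by Dx.
L = 24·x·Dx + (6 - 8·x + 48·x^2)·Dx^2 + (-1 + 3·x - 4·x^2 + 12·x^3)·Dx^3  (order 3).
h: a_k = 0, 0, 4, 8, 46/3, 184/5, 1444/15, …
ICs: h(0) = 0, h′(0) = 0, h′′(0) = 8.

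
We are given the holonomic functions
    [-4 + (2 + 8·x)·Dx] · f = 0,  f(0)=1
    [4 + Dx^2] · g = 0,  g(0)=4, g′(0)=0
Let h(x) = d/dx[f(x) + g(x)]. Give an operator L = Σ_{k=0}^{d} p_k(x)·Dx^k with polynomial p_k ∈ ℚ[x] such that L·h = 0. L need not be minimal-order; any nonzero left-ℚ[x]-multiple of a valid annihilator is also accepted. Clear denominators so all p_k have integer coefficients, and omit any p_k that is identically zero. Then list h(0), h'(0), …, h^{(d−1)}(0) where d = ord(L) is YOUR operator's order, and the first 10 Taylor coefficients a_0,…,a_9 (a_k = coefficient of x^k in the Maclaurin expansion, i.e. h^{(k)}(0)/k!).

f: a_k = 1, 2, -2, 4, -10, 28, -84, 264, -858, 2860, …
g: a_k = 4, 0, -8, 0, 8/3, 0, -16/45, 0, 8/315, 0, …
Weyl lclm of L_f,L_g ⇒ L₀ (ord ≤ 3).
h₀' ⇒ L via d/dx closure of L₀.
L = (-32 - 16·x - 32·x^2) + (-4 - 24·x - 48·x^2 - 64·x^3)·Dx + (-8 - 4·x - 8·x^2)·Dx^2 + (-1 - 6·x - 12·x^2 - 16·x^3)·Dx^3  (order 3).
h: a_k = 2, -20, 12, -88/3, 140, -7592/15, 1848, -2162096/315, 25740, -275675432/2835, …
ICs: h(0) = 2, h′(0) = -20, h′′(0) = 24.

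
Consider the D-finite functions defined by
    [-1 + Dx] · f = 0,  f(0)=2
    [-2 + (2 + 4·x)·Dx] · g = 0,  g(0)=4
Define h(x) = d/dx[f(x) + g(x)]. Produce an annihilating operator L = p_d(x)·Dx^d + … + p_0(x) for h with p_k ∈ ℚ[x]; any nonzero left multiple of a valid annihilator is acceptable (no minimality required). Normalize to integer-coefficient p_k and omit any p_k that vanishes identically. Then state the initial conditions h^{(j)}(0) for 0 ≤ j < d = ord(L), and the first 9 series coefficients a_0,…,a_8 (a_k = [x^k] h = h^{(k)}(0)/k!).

f: a_k = 2, 2, 1, 1/3, 1/12, 1/60, 1/360, 1/2520, 1/20160, …
g: a_k = 4, 4, -2, 2, -5/2, 7/2, -21/4, 33/4, -429/32, …
f+g: L₀ = lclm(L_f,L_g), ord ≤ 1+1.
h=h₀': d/dx-closure on L₀ ⇒ L.
L = (-2 - x) + (1 - 2·x - 2·x^2)·Dx + (1 + 3·x + 2·x^2)·Dx^2  (order 2).
h: a_k = 6, -2, 7, -29/3, 211/12, -1889/60, 20791/360, -270269/2520, 4054051/20160, …
ICs: h(0) = 6, h′(0) = -2.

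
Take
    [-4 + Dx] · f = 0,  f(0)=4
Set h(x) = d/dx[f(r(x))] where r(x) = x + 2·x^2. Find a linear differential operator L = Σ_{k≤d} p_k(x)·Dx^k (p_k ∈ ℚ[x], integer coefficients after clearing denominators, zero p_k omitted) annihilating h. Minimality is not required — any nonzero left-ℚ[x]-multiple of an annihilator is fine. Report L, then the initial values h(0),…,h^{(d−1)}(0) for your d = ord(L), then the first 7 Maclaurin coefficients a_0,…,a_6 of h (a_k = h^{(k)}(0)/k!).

f: a_k = 4, 16, 32, 128/3, 128/3, 512/15, 1024/45, …
Substitute x→r, Dx→(1/r')Dx; clear ⇒ L₀.
Differentiate: ansatz ord ≤ ord L₀ ⇒ L.
L = (8 + 32·x + 64·x^2) + (-1 - 4·x)·Dx  (order 1).
h: a_k = 16, 128, 512, 5120/3, 13312/3, 155648/15, 950272/45, …
ICs: h(0) = 16.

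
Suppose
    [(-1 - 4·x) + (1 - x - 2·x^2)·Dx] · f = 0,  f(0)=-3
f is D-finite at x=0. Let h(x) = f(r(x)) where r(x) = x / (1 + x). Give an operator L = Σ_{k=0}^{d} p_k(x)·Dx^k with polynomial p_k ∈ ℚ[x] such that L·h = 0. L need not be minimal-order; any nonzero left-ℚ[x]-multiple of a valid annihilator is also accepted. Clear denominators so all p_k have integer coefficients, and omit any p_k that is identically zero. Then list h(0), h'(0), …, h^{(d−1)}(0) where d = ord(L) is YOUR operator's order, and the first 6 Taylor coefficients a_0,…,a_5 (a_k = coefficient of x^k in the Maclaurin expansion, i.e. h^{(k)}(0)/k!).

L = (1 + 5·x) + (-1 - 2·x + x^2 + 2·x^3)·Dx  (order 1).
h: a_k = -3, -3, -6, 0, -12, 12, …
ICs: h(0) = -3.

f: a_k = -3, -3, -9, -15, -33, -63, …
h₀=f(r): pull back L_f along r ⇒ L₀.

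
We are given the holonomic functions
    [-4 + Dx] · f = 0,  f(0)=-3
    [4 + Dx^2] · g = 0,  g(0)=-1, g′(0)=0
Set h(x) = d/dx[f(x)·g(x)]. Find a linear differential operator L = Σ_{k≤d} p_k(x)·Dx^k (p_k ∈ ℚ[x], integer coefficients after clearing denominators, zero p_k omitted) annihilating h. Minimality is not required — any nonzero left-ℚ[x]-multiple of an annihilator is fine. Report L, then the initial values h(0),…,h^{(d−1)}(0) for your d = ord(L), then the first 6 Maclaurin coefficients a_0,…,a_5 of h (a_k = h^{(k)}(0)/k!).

L = 20 - 8·Dx + Dx^2  (order 2).
h: a_k = 12, 36, 24, -56, -152, -936/5, …
ICs: h(0) = 12, h′(0) = 36.

f: a_k = -3, -12, -24, -32, -32, -128/5, …
g: a_k = -1, 0, 2, 0, -2/3, 0, …
Sym-product of L_f,L_g gives L₀ (≤ ord 2).
h₀' ⇒ L via d/dx closure of L₀.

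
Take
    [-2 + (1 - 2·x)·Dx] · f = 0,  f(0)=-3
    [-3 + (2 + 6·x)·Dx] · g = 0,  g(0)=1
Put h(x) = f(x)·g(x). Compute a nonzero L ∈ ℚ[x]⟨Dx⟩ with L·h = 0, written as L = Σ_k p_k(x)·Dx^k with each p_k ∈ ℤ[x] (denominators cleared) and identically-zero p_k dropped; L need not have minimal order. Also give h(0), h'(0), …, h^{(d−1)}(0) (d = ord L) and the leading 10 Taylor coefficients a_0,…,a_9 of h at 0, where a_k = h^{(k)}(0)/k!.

f: a_k = -3, -6, -12, -24, -48, -96, -192, -384, -768, -1536, …
g: a_k = 1, 3/2, -9/8, 27/16, -405/128, 1701/256, -15309/1024, 72171/2048, -2814669/32768, 14073345/65536, …
f·g: L₀ = L_f ⊗_s L_g, ord ≤ 1·1.
L = (7 + 6·x) + (-2 - 2·x + 12·x^2)·Dx  (order 1).
h: a_k = -3, -21/2, -141/8, -645/16, -9105/128, -41523/256, -286257/1024, -1361541/2048, -35125305/32768, -182721255/65536, …
ICs: h(0) = -3.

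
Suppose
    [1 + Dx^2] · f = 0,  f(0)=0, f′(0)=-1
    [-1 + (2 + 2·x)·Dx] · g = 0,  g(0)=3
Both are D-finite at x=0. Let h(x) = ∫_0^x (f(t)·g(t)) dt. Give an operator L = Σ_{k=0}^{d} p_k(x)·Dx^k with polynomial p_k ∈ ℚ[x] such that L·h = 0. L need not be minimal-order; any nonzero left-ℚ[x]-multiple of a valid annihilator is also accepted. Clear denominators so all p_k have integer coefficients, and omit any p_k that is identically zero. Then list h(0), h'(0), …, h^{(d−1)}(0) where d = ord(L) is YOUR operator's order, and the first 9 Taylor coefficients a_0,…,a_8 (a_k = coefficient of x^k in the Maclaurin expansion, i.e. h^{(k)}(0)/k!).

L = (7 + 8·x + 4·x^2)·Dx + (-4 - 4·x)·Dx^2 + (4 + 8·x + 4·x^2)·Dx^3  (order 3).
h: a_k = 0, 0, -3/2, -1/2, 7/32, 1/80, 19/3840, -81/8960, 983/172032, …
ICs: h(0) = 0, h′(0) = 0, h′′(0) = -3.

f: a_k = 0, -1, 0, 1/6, 0, -1/120, 0, 1/5040, 0, …
g: a_k = 3, 3/2, -3/8, 3/16, -15/128, 21/256, -63/1024, 99/2048, -1287/32768, …
Product ⇒ symmetric product L₀, ord ≤ 2.
Integrate: L := L₀·Dx.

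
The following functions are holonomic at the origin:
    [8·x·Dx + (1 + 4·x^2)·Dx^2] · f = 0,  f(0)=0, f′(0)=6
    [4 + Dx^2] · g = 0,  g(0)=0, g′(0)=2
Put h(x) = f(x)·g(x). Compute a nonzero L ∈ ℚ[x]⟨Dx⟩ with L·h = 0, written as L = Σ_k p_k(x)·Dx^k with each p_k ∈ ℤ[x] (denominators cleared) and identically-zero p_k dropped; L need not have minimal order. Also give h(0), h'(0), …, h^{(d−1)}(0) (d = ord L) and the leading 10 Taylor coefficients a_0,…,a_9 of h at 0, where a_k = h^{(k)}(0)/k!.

L = (80 + 832·x^2 + 1408·x^4 + 2048·x^6 + 2048·x^8) + (96·x + 640·x^3 + 1536·x^5 + 2048·x^7)·Dx + (24 + 256·x^2 + 576·x^4 + 1024·x^6 + 1024·x^8)·Dx^2 + (24·x + 160·x^3 + 384·x^5 + 512·x^7)·Dx^3 + (1 + 12·x^2 + 56·x^4 + 128·x^6 + 128·x^8)·Dx^4  (order 4).
h: a_k = 0, 0, 12, 0, -24, 0, 152/3, 0, -688/5, 0, …
ICs: h(0) = 0, h′(0) = 0, h′′(0) = 24, h′′′(0) = 0.

f: a_k = 0, 6, 0, -8, 0, 96/5, 0, -384/7, 0, 512/3, …
g: a_k = 0, 2, 0, -4/3, 0, 4/15, 0, -8/315, 0, 4/2835, …
Sym-product of L_f,L_g gives L₀ (≤ ord 4).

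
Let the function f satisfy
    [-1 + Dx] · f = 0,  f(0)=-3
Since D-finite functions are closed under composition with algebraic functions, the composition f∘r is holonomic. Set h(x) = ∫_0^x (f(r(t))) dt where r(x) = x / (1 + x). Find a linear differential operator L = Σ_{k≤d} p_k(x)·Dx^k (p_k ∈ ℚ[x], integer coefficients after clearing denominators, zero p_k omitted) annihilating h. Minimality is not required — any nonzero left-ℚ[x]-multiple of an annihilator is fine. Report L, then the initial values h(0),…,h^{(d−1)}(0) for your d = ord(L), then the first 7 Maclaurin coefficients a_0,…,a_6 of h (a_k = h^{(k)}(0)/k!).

L = -Dx + (1 + 2·x + x^2)·Dx^2  (order 2).
h: a_k = 0, -3, -3/2, 1/2, -1/8, -1/40, 19/240, …
ICs: h(0) = 0, h′(0) = -3.

f: a_k = -3, -3, -3/2, -1/2, -1/8, -1/40, -1/240, …
Change of var in L_f (x↦r) gives L₀.
Integrate: L := L₀·Dx.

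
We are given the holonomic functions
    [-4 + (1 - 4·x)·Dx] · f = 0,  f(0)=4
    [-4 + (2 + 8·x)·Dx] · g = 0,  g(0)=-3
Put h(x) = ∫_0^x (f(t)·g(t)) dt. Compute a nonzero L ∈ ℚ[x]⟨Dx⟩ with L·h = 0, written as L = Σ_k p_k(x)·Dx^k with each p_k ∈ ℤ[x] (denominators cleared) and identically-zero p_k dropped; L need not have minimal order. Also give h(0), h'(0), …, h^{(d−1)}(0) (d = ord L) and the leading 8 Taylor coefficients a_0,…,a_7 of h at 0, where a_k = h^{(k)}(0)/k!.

f: a_k = 4, 16, 64, 256, 1024, 4096, 16384, 65536, …
g: a_k = -3, -6, 6, -12, 30, -84, 252, -792, …
Sym-product of L_f,L_g gives L₀ (≤ ord 1).
Integrate: L := L₀·Dx.
L = (6 + 8·x)·Dx + (-1 + 16·x^2)·Dx^2  (order 2).
h: a_k = 0, -12, -36, -88, -276, -4296/5, -2920, -69072/7, …
ICs: h(0) = 0, h′(0) = -12.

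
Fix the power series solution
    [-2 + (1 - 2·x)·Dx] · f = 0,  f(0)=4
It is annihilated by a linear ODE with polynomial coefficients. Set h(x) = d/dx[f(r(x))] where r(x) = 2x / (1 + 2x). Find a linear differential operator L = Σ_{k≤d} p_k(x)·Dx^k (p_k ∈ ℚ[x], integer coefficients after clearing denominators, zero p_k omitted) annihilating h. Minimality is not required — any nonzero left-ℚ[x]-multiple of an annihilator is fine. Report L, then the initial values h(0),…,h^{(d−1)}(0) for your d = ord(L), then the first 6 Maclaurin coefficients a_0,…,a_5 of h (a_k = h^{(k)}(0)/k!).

f: a_k = 4, 8, 16, 32, 64, 128, …
Substitute x→r, Dx→(1/r')Dx; clear ⇒ L₀.
h=h₀': d/dx-closure on L₀ ⇒ L.
L = 4 + (-1 + 2·x)·Dx  (order 1).
h: a_k = 16, 64, 192, 512, 1280, 3072, …
ICs: h(0) = 16.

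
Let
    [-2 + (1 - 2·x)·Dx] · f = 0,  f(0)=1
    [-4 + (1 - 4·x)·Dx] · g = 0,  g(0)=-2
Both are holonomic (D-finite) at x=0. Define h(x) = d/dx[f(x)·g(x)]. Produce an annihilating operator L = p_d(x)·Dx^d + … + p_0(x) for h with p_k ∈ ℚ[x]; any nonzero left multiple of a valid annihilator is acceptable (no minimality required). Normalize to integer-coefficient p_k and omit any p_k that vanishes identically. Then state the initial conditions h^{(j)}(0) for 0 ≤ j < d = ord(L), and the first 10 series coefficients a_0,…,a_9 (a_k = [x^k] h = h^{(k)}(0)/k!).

L = (28 - 144·x + 192·x^2) + (-3 + 26·x - 72·x^2 + 64·x^3)·Dx  (order 1).
h: a_k = -12, -112, -720, -3968, -20160, -97536, -456960, -2093056, -9427968, -41922560, …
ICs: h(0) = -12.

f: a_k = 1, 2, 4, 8, 16, 32, 64, 128, 256, 512, …
g: a_k = -2, -8, -32, -128, -512, -2048, -8192, -32768, -131072, -524288, …
L₀ := L_f ⊗_s L_g (sym. prod.), ord ≤ 1.
Differentiate: ansatz ord ≤ ord L₀ ⇒ L.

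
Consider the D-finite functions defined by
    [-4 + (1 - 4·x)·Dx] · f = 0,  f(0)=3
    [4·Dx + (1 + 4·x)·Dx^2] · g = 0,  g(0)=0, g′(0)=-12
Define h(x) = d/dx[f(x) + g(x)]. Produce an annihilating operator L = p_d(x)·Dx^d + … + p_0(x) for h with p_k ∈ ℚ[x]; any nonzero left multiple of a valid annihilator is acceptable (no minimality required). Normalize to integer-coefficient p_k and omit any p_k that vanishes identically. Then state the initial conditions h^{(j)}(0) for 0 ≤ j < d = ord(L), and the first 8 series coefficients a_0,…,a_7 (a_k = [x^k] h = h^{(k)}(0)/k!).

f: a_k = 3, 12, 48, 192, 768, 3072, 12288, 49152, …
g: a_k = 0, -12, 24, -64, 192, -3072/5, 2048, -49152/7, …
Weyl lclm of L_f,L_g ⇒ L₀ (ord ≤ 3).
h=h₀': d/dx-closure on L₀ ⇒ L.
L = (160 + 128·x) + (16 + 256·x + 256·x^2)·Dx + (-3 - 4·x + 48·x^2 + 64·x^3)·Dx^2  (order 2).
h: a_k = 0, 144, 384, 3840, 12288, 86016, 294912, 1769472, …
ICs: h(0) = 0, h′(0) = 144.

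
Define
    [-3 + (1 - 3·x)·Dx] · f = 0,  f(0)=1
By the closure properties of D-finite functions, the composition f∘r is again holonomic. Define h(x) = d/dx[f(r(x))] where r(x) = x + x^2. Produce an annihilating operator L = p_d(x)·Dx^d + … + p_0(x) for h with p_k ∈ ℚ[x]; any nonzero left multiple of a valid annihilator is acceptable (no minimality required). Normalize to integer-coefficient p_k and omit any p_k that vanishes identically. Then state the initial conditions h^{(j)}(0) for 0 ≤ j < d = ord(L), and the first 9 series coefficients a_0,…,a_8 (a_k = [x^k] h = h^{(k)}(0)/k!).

f: a_k = 1, 3, 9, 27, 81, 243, 729, 2187, 6561, …
h₀=f(r): pull back L_f along r ⇒ L₀.
Differentiate: ansatz ord ≤ ord L₀ ⇒ L.
L = (8 + 18·x + 18·x^2) + (-1 + x + 9·x^2 + 6·x^3)·Dx  (order 1).
h: a_k = 3, 24, 135, 684, 3240, 14742, 65205, 282528, 1205037, …
ICs: h(0) = 3.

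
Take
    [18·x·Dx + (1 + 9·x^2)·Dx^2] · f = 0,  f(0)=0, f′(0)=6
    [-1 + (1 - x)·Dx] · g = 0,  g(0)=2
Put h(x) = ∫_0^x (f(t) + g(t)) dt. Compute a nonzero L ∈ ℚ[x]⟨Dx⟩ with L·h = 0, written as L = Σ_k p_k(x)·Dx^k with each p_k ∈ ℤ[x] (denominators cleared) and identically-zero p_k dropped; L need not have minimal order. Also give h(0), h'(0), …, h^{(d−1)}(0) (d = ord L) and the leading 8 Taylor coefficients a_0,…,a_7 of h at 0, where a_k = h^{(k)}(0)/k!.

L = (18 - 72·x - 486·x^2)·Dx^2 + (-12 + 18·x + 180·x^2 - 486·x^3)·Dx^3 + (1 + 8·x + 72·x^3 - 81·x^4)·Dx^4  (order 4).
h: a_k = 0, 2, 4, 2/3, -4, 2/5, 248/15, 2/7, …
ICs: h(0) = 0, h′(0) = 2, h′′(0) = 8, h′′′(0) = 4.

f: a_k = 0, 6, 0, -18, 0, 486/5, 0, -4374/7, …
g: a_k = 2, 2, 2, 2, 2, 2, 2, 2, …
L₀ := lclm(L_f,L_g); ord L₀ ≤ 2+1.
Integrate: L := L₀·Dx.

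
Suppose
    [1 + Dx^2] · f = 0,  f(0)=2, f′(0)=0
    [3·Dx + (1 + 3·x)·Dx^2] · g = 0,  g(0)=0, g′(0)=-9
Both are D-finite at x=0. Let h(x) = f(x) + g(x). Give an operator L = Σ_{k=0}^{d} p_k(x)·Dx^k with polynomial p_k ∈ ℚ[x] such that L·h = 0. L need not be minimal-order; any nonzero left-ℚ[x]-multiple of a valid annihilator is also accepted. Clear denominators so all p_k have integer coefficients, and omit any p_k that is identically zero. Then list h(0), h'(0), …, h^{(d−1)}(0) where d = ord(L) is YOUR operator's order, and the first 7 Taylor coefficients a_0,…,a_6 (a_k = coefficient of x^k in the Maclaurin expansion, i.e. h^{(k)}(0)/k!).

L = (165 + 18·x + 27·x^2)·Dx + (19 + 63·x + 27·x^2 + 27·x^3)·Dx^2 + (165 + 18·x + 27·x^2)·Dx^3 + (19 + 63·x + 27·x^2 + 27·x^3)·Dx^4  (order 4).
h: a_k = 2, -9, 25/2, -27, 365/6, -729/5, 131219/360, …
ICs: h(0) = 2, h′(0) = -9, h′′(0) = 25, h′′′(0) = -162.

f: a_k = 2, 0, -1, 0, 1/12, 0, -1/360, …
g: a_k = 0, -9, 27/2, -27, 243/4, -729/5, 729/2, …
f+g: L₀ = lclm(L_f,L_g), ord ≤ 2+2.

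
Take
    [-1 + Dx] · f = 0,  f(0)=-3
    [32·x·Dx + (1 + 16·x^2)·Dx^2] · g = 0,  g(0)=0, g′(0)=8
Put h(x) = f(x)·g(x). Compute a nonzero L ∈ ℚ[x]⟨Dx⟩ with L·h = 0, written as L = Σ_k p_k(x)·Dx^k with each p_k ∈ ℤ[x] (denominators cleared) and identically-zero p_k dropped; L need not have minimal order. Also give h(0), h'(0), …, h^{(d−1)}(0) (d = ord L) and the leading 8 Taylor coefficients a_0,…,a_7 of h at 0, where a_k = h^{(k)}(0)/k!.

f: a_k = -3, -3, -3/2, -1/2, -1/8, -1/40, -1/240, -1/1680, …
g: a_k = 0, 8, 0, -128/3, 0, 2048/5, 0, -32768/7, …
Product ⇒ symmetric product L₀, ord ≤ 2.
L = (1 - 32·x + 16·x^2) + (-2 + 32·x - 32·x^2)·Dx + (1 + 16·x^2)·Dx^2  (order 2).
h: a_k = 0, -24, -24, 116, 124, -5829/5, -3623/3, 940403/70, …
ICs: h(0) = 0, h′(0) = -24.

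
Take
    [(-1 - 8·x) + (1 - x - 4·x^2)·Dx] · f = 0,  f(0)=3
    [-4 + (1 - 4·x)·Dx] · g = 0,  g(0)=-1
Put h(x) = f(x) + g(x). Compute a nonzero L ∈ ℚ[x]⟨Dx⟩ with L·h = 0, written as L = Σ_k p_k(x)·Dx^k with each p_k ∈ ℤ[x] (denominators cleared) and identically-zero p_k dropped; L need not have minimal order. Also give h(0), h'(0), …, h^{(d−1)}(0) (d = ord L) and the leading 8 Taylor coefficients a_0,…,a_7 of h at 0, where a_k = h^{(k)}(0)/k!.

f: a_k = 3, 3, 15, 27, 87, 195, 543, 1323, …
g: a_k = -1, -4, -16, -64, -256, -1024, -4096, -16384, …
Weyl lclm of L_f,L_g ⇒ L₀ (ord ≤ 2).
L = (8 - 288·x + 384·x^2 - 512·x^3) + (22 - 8·x - 288·x^2 + 640·x^3 - 1024·x^4)·Dx + (-3 + 23·x - 56·x^2 + 32·x^3 + 128·x^4 - 256·x^5)·Dx^2  (order 2).
h: a_k = 2, -1, -1, -37, -169, -829, -3553, -15061, …
ICs: h(0) = 2, h′(0) = -1.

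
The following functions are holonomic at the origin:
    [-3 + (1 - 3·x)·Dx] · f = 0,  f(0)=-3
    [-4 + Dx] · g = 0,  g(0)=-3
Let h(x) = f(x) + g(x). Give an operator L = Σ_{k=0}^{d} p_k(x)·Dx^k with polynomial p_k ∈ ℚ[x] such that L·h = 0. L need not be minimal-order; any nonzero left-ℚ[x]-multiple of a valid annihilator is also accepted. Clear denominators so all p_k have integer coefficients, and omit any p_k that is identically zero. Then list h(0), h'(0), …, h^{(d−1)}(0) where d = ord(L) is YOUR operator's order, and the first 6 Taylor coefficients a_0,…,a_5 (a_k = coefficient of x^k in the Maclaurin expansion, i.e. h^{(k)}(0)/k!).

f: a_k = -3, -9, -27, -81, -243, -729, …
g: a_k = -3, -12, -24, -32, -32, -128/5, …
L₀ := lclm(L_f,L_g); ord L₀ ≤ 1+1.
L = (-24 - 144·x) + (2 + 96·x - 144·x^2)·Dx + (1 - 15·x + 36·x^2)·Dx^2  (order 2).
h: a_k = -6, -21, -51, -113, -275, -3773/5, …
ICs: h(0) = -6, h′(0) = -21.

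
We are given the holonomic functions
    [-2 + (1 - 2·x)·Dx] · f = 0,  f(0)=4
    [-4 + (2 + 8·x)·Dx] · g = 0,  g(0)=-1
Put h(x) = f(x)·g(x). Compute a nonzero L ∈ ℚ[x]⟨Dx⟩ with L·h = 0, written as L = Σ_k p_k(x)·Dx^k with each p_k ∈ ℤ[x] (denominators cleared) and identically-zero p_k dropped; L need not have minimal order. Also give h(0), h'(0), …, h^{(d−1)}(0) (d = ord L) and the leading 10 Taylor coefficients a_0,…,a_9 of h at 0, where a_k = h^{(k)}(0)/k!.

f: a_k = 4, 8, 16, 32, 64, 128, 256, 512, 1024, 2048, …
g: a_k = -1, -2, 2, -4, 10, -28, 84, -264, 858, -2860, …
h₀=f·g: eliminate ⇒ L₀, order ≤ 1·1.
L = (4 + 4·x) + (-1 - 2·x + 8·x^2)·Dx  (order 1).
h: a_k = -4, -16, -24, -64, -88, -288, -240, -1536, 360, -10720, …
ICs: h(0) = -4.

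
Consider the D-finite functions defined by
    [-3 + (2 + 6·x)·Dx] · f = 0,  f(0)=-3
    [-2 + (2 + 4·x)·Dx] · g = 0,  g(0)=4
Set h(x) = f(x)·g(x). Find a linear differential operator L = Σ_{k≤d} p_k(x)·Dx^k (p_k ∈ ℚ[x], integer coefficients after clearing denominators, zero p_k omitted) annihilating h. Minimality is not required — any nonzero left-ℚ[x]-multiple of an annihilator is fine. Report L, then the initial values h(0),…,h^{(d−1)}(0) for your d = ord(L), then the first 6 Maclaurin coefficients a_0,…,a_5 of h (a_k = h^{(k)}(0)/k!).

f: a_k = -3, -9/2, 27/8, -81/16, 1215/128, -5103/256, …
g: a_k = 4, 4, -2, 2, -5/2, 7/2, …
Product ⇒ symmetric product L₀, ord ≤ 1.
L = (-5 - 12·x) + (2 + 10·x + 12·x^2)·Dx  (order 1).
h: a_k = -12, -30, 3/2, -15/4, 303/32, -1545/64, …
ICs: h(0) = -12.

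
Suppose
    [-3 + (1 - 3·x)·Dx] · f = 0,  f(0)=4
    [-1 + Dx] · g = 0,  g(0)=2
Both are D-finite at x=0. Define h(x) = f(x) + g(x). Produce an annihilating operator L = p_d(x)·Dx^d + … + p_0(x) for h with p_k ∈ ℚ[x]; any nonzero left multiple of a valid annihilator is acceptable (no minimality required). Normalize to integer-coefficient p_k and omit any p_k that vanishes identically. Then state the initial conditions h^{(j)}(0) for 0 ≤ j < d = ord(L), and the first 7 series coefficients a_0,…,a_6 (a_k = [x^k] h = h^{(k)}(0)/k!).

f: a_k = 4, 12, 36, 108, 324, 972, 2916, …
g: a_k = 2, 2, 1, 1/3, 1/12, 1/60, 1/360, …
Sum ⇒ L₀ = lclm(L_f,L_g) in ℚ(x)⟨Dx⟩.
L = (-15 - 9·x) + (17 + 6·x - 9·x^2)·Dx + (-2 + 3·x + 9·x^2)·Dx^2  (order 2).
h: a_k = 6, 14, 37, 325/3, 3889/12, 58321/60, 1049761/360, …
ICs: h(0) = 6, h′(0) = 14.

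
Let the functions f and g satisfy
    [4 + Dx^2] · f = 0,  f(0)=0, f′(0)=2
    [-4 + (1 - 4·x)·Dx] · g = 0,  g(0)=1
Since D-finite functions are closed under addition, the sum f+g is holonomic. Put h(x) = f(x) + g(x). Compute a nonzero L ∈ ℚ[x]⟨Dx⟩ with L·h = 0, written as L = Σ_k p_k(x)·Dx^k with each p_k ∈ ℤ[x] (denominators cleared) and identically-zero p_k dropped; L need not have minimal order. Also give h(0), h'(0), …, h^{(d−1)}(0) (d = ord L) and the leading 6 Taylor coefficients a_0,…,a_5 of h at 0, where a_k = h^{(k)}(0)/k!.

L = (-400 + 128·x - 256·x^2) + (36 - 176·x + 192·x^2 - 256·x^3)·Dx + (-100 + 32·x - 64·x^2)·Dx^2 + (9 - 44·x + 48·x^2 - 64·x^3)·Dx^3  (order 3).
h: a_k = 1, 6, 16, 188/3, 256, 15364/15, …
ICs: h(0) = 1, h′(0) = 6, h′′(0) = 32.

f: a_k = 0, 2, 0, -4/3, 0, 4/15, …
g: a_k = 1, 4, 16, 64, 256, 1024, …
h₀=f+g: left-lcm gives L₀, ord ≤ 3.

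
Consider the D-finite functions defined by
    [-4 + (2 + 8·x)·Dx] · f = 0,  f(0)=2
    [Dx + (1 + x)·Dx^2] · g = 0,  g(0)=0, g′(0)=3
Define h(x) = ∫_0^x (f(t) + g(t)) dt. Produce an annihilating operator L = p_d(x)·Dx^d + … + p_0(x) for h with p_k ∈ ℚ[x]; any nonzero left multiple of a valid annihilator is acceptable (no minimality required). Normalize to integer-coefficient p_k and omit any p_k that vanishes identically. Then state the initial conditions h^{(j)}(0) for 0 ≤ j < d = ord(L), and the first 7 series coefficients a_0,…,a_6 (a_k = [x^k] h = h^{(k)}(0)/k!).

L = (-8 + 4·x)·Dx^2 + (-10 - 8·x + 20·x^2)·Dx^3 + (-1 - 3·x + 6·x^2 + 8·x^3)·Dx^4  (order 4).
h: a_k = 0, 2, 7/2, -11/6, 9/4, -83/20, 283/30, …
ICs: h(0) = 0, h′(0) = 2, h′′(0) = 7, h′′′(0) = -11.

f: a_k = 2, 4, -4, 8, -20, 56, -168, …
g: a_k = 0, 3, -3/2, 1, -3/4, 3/5, -1/2, …
L₀ := lclm(L_f,L_g); ord L₀ ≤ 1+2.
h=∫h₀ ⇒ L = L₀·Dx.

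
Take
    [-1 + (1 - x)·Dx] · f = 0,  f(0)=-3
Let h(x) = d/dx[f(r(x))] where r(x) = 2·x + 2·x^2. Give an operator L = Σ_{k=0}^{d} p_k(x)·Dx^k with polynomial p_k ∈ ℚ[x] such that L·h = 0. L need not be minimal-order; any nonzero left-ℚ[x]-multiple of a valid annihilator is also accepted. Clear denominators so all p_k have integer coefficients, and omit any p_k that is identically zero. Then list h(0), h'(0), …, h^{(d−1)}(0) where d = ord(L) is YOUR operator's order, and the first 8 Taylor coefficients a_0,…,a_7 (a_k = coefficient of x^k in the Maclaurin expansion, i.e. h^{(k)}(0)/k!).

L = (6 + 12·x + 12·x^2) + (-1 + 6·x^2 + 4·x^3)·Dx  (order 1).
h: a_k = -6, -36, -144, -528, -1800, -5904, -18816, -58752, …
ICs: h(0) = -6.

f: a_k = -3, -3, -3, -3, -3, -3, -3, -3, …
h₀=f(r): pull back L_f along r ⇒ L₀.
Derive L from L₀ (diff closure).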